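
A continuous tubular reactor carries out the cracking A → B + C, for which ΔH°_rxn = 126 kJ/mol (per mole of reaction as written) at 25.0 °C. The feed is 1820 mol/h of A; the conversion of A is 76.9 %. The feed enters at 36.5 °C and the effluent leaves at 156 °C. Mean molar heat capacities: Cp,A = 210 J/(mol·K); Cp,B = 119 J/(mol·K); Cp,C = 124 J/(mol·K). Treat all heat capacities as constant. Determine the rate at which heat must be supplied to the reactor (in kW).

Q_in = 63.4 kW

Extent of reaction ξ = 0.769 × 1820 = 1399.6 mol/h
Reaction term: ξ·ΔH°_rxn = 1399.6 × 126 = 176350 kJ/h
Sensible, feed 36.5→25 °C: -4395.3 kJ/h
Outlet flows (mol/h): A 420.42, B 1399.6, C 1399.6
Sensible, products 25→156 °C: 56119 kJ/h
Q = ΔH = 228070 kJ/h = 63.353 kW
Heat supplied = 63.353 kW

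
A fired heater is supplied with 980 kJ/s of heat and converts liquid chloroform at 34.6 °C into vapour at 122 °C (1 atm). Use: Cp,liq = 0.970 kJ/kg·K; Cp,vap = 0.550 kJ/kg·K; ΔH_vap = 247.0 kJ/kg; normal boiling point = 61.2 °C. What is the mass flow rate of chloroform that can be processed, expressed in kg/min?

ṁ = 192 kg/min

Δh = 0.970×(61.2−34.6) + 247.0 + 0.550×(122−61.2) = 306.24 kJ/kg
Q = 980 kJ/s = 980 kJ/s = 58800 kJ/min
ṁ = Q/Δh = 58800 / 306.24 = 192.01 kg/min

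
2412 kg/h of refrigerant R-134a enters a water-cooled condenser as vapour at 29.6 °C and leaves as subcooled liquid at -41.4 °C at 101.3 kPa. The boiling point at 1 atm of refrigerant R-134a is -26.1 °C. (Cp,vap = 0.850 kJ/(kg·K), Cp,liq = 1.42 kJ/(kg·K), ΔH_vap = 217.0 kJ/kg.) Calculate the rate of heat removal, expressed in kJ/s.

vapour 29.6→-26.1 °C: -47.345 kJ/kg
condensation at -26.1 °C: -217 kJ/kg
liquid -26.1→-41.4 °C: -21.726 kJ/kg
Δh = -47.345 + -217 + -21.726 = -286.07 kJ/kg
Q = ṁ·Δh = 2412 kg/h × -286.07 kJ/kg = -690000 kJ/h
|Q| = 191.67 kW

Q_c = 192 kJ/s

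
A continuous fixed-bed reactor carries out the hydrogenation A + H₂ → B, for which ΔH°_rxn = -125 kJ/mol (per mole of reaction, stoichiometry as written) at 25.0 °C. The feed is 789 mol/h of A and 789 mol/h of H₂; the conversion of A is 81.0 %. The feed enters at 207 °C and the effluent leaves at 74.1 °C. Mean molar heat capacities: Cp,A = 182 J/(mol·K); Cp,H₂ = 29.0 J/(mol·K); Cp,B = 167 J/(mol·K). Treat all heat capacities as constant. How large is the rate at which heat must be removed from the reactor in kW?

Q_out = 28.7 kW

Extent of reaction ξ = 0.810 × 789 = 639.09 mol/h
Reaction term: ξ·ΔH°_rxn = 639.09 × -125 = -79886 kJ/h
Sensible, feed 207→25 °C: -30299 kJ/h
Outlet flows (mol/h): A 149.91, H₂ 149.91, B 639.09
Sensible, products 25→74.1 °C: 6793.4 kJ/h
Q = ΔH = -103390 kJ/h = -28.72 kW
Heat removed = 28.72 kW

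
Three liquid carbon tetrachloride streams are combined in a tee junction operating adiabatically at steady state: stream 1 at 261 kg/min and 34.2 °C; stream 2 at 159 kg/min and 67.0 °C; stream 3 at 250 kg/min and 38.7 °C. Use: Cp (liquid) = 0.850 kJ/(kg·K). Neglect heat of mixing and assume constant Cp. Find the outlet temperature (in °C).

T_out = 43.7 °C

Energy balance with Q = 0: Σ ṁᵢCp,ᵢ(T_out − Tᵢ) = 0
Σ ṁᵢCp,ᵢTᵢ = 261×0.850×34.2 + 159×0.850×67.0 + 250×0.850×38.7 = 24866
Σ ṁᵢCp,ᵢ = 261×0.850 + 159×0.850 + 250×0.850 = 569.5
T_out = 24866 / 569.5 = 43.663 °C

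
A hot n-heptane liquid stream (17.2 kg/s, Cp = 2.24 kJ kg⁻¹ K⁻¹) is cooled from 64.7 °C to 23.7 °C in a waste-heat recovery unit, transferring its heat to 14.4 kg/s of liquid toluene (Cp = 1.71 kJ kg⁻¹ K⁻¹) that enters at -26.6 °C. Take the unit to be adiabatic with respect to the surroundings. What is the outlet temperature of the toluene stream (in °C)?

Heat released by hot stream: Q = 17.2 × 2.24 × (64.7 − 23.7) = 1579.6 kJ/s
Energy balance on cold side (adiabatic exchanger): Q = ṁ_c·Cp_c·(T_c,out − T_c,in)
T_c,out = -26.6 + 1579.6/(14.4 × 1.71) = 37.551 °C

T_c,out = 37.6 °C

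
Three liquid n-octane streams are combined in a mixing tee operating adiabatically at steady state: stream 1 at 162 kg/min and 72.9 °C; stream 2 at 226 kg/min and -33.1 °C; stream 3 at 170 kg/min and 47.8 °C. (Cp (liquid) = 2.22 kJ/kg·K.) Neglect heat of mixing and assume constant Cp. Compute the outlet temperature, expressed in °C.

No heat crosses the boundary, so H_out = H_in.
T_out = Σ ṁᵢCp,ᵢTᵢ / Σ ṁᵢCp,ᵢ
      = 27651 / 1238.8 = 22.321 °C

T_out = 22.3 °C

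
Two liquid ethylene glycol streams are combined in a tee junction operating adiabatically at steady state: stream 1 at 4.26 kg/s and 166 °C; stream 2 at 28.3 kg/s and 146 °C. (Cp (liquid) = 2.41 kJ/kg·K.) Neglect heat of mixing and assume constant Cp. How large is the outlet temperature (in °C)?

Energy balance with Q = 0: Σ ṁᵢCp,ᵢ(T_out − Tᵢ) = 0
Σ ṁᵢCp,ᵢTᵢ = 4.26×2.41×166 + 28.3×2.41×146 = 11662
Σ ṁᵢCp,ᵢ = 4.26×2.41 + 28.3×2.41 = 78.47
T_out = 11662 / 78.47 = 148.62 °C

T_out = 149 °C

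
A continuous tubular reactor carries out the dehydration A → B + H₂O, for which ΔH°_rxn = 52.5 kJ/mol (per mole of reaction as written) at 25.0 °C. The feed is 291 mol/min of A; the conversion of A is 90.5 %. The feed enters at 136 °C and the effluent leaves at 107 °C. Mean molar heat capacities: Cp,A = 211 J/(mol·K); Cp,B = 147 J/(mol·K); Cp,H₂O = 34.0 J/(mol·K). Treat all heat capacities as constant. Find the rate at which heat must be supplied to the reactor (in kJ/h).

Q_in = 684000 kJ/h

Extent of reaction ξ = 0.905 × 291 = 263.36 mol/min
Reaction term: ξ·ΔH°_rxn = 263.36 × 52.5 = 13826 kJ/min
Sensible, feed 136→25 °C: -6815.5 kJ/min
Outlet flows (mol/min): A 27.645, B 263.36, H₂O 263.36
Sensible, products 25→107 °C: 4387 kJ/min
Q = ΔH = 11398 kJ/min = 189.96 kW
Heat supplied = 683860 kJ/h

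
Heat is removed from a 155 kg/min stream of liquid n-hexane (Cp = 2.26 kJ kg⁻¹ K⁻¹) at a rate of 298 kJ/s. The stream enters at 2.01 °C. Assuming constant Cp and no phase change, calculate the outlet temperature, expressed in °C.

T_out = -49.0 °C

Q = 298 kJ/s = 17880 kJ/min
ΔT = Q/(ṁ·Cp) = 17880/(155×2.26) = 51.042 K
T_out = 2.01 − 51.042 = -49.032 °C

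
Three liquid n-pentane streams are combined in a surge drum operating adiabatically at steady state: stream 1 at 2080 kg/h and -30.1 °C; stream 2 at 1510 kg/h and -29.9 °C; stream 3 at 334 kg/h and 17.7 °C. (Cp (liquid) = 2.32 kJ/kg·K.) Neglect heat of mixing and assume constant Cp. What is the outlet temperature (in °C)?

T_out = -26.0 °C

Adiabatic, steady state ⇒ Σ ṁᵢCp,ᵢ(T_out − Tᵢ) = 0
Σ ṁᵢCp,ᵢTᵢ = 2080×2.32×-30.1 + 1510×2.32×-29.9 + 334×2.32×17.7 = -236280
Σ ṁᵢCp,ᵢ = 2080×2.32 + 1510×2.32 + 334×2.32 = 9103.7
T_out = -236280 / 9103.7 = -25.954 °C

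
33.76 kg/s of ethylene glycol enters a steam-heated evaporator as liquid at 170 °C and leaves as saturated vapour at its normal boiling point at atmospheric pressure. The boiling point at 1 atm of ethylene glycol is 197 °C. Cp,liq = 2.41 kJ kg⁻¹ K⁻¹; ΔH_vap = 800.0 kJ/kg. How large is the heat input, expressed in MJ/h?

liquid 170→197 °C: 65.07 kJ/kg
vaporisation at 197 °C: 800 kJ/kg
Δh = 65.07 + 800 = 865.07 kJ/kg
Q = ṁ·Δh = 33.76 kg/s × 865.07 kJ/kg = 29205 kJ/s
|Q| = 29205 kW = 105140 MJ/h

Q = 105000 MJ/h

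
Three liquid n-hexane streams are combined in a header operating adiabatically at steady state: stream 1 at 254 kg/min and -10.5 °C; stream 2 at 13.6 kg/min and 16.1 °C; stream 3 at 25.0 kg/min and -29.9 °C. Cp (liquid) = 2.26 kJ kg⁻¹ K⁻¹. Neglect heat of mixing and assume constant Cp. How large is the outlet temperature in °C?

T_out = -10.9 °C

Adiabatic, steady state ⇒ Σ ṁᵢCp,ᵢ(T_out − Tᵢ) = 0
T_out = Σ ṁᵢCp,ᵢTᵢ / Σ ṁᵢCp,ᵢ
      = -7221.9 / 661.28 = -10.921 °C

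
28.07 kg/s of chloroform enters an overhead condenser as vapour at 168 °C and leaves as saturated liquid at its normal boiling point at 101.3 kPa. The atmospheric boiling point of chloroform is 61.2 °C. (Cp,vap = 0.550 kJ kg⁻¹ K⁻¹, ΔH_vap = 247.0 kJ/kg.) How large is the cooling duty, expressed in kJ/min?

vapour 168→61.2 °C: -58.74 kJ/kg
condensation at 61.2 °C: -247 kJ/kg
Δh = -58.74 + -247 = -305.74 kJ/kg
Q = ṁ·Δh = 28.07 kg/s × -305.74 kJ/kg = -8582.1 kJ/s
|Q| = 8582.1 kW = 514930 kJ/min

Q_c = 515000 kJ/min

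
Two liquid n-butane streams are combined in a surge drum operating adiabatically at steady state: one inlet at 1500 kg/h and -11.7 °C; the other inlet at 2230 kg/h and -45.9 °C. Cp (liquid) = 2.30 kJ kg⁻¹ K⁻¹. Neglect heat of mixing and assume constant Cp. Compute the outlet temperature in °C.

T_out = -32.1 °C

No heat crosses the boundary, so H_out = H_in.
T_out = Σ ṁᵢCp,ᵢTᵢ / Σ ṁᵢCp,ᵢ
      = -275790 / 8579 = -32.147 °C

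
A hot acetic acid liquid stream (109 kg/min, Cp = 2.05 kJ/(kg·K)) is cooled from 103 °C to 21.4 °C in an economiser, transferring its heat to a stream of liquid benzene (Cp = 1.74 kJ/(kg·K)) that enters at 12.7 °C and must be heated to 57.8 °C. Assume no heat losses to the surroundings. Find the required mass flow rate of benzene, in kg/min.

ṁ_c = 232 kg/min

Heat released by hot stream: Q = 109 × 2.05 × (103 − 21.4) = 18234 kJ/min
Energy balance on cold side (adiabatic exchanger): Q = ṁ_c·Cp_c·(T_c,out − T_c,in)
ṁ_c = 18234 / [1.74 × (57.8 − 12.7)] = 232.35 kg/min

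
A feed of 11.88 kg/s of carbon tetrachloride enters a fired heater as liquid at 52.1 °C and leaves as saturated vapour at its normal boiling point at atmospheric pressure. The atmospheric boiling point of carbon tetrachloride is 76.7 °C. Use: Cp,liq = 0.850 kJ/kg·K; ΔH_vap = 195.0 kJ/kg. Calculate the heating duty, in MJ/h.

liquid 52.1→76.7 °C: 20.91 kJ/kg
vaporisation at 76.7 °C: 195 kJ/kg
Δh = 20.91 + 195 = 215.91 kJ/kg
Q = ṁ·Δh = 11.88 kg/s × 215.91 kJ/kg = 2565 kJ/s
|Q| = 2565 kW = 9234 MJ/h

Q = 9230 MJ/h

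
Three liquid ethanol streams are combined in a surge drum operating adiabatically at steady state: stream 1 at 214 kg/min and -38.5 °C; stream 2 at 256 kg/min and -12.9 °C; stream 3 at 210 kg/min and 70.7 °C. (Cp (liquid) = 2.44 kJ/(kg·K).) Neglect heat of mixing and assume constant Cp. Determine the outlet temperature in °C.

No heat crosses the boundary, so H_out = H_in.
T_out = Σ ṁᵢCp,ᵢTᵢ / Σ ṁᵢCp,ᵢ
      = 8065.7 / 1659.2 = 4.8612 °C

T_out = 4.86 °C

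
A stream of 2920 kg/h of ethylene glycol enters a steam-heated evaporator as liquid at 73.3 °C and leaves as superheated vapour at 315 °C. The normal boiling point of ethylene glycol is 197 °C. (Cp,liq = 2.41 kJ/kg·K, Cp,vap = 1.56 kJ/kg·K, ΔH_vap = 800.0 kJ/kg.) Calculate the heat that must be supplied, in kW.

liquid 73.3→197 °C: 298.12 kJ/kg
vaporisation at 197 °C: 800 kJ/kg
vapour 197→315 °C: 184.08 kJ/kg
Δh = 298.12 + 800 + 184.08 = 1282.2 kJ/kg
Q = ṁ·Δh = 2920 kg/h × 1282.2 kJ/kg = 3.744e+06 kJ/h
|Q| = 1040 kW

Q = 1040 kW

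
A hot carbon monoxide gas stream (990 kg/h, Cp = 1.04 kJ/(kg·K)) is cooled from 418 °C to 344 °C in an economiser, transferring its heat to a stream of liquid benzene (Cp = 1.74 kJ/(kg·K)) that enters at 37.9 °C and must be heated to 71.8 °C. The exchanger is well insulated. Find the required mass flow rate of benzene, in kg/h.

Heat released by hot stream: Q = 990 × 1.04 × (418 − 344) = 76190 kJ/h
Energy balance on cold side (adiabatic exchanger): Q = ṁ_c·Cp_c·(T_c,out − T_c,in)
ṁ_c = 76190 / [1.74 × (71.8 − 37.9)] = 1291.7 kg/h

ṁ_c = 1290 kg/h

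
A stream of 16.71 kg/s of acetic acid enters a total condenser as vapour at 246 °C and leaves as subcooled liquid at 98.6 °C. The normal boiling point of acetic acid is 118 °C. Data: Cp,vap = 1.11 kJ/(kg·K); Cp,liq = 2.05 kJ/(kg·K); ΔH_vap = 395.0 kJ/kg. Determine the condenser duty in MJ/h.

vapour 246→118 °C: -142.08 kJ/kg
condensation at 118 °C: -395 kJ/kg
liquid 118→98.6 °C: -39.77 kJ/kg
Δh = -142.08 + -395 + -39.77 = -576.85 kJ/kg
Q = ṁ·Δh = 16.71 kg/s × -576.85 kJ/kg = -9639.2 kJ/s
|Q| = 9639.2 kW = 34701 MJ/h

Q_c = 34700 MJ/h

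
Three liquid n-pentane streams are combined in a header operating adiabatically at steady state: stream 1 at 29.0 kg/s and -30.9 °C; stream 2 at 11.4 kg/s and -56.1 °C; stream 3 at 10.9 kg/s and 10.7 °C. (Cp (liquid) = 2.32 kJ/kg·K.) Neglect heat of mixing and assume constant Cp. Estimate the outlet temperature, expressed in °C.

T_out = -27.7 °C

No heat crosses the boundary, so H_out = H_in.
T_out = Σ ṁᵢCp,ᵢTᵢ / Σ ṁᵢCp,ᵢ
      = -3292.1 / 119.02 = -27.661 °C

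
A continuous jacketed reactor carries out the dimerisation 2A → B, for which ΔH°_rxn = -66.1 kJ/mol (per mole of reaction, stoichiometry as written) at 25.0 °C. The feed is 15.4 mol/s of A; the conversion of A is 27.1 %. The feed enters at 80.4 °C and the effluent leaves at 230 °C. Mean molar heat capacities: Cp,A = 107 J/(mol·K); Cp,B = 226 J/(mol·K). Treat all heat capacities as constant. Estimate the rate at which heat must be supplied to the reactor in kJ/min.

Extent of reaction ξ = 0.271 × 15.4 / 2 = 2.0867 mol/s
Reaction term: ξ·ΔH°_rxn = 2.0867 × -66.1 = -137.93 kJ/s
Sensible, feed 80.4→25 °C: -91.288 kJ/s
Outlet flows (mol/s): A 11.227, B 2.0867
Sensible, products 25→230 °C: 342.93 kJ/s
Q = ΔH = 113.71 kJ/s = 113.71 kW
Heat supplied = 6822.8 kJ/min

Q_in = 6820 kJ/min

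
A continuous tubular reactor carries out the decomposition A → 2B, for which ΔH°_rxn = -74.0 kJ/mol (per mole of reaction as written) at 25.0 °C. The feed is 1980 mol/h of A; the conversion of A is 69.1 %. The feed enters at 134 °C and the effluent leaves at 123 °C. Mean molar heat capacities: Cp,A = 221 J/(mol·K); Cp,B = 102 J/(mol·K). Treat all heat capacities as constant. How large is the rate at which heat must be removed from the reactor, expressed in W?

Q_out = 30100 W

Extent of reaction ξ = 0.691 × 1980 = 1368.2 mol/h
Reaction term: ξ·ΔH°_rxn = 1368.2 × -74.0 = -101250 kJ/h
Sensible, feed 134→25 °C: -47696 kJ/h
Outlet flows (mol/h): A 611.82, B 2736.4
Sensible, products 25→123 °C: 40603 kJ/h
Q = ΔH = -108340 kJ/h = -30.094 kW
Heat removed = 30094 W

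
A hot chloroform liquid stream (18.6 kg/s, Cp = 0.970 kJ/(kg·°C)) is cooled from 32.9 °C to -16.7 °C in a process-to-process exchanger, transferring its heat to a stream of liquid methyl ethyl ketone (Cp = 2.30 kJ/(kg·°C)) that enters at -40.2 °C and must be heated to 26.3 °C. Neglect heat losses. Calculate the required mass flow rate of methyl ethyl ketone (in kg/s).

ṁ_c = 5.85 kg/s

Heat released by hot stream: Q = 18.6 × 0.970 × (32.9 − -16.7) = 894.88 kJ/s
Energy balance on cold side (adiabatic exchanger): Q = ṁ_c·Cp_c·(T_c,out − T_c,in)
ṁ_c = 894.88 / [2.30 × (26.3 − -40.2)] = 5.8508 kg/s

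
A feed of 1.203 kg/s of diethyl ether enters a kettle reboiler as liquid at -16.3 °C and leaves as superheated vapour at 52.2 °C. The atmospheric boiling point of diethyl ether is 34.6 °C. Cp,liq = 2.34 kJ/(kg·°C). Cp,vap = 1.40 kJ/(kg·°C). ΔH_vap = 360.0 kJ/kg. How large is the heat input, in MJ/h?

Q = 2180 MJ/h

liquid -16.3→34.6 °C: 119.11 kJ/kg
vaporisation at 34.6 °C: 360 kJ/kg
vapour 34.6→52.2 °C: 24.64 kJ/kg
Δh = 119.11 + 360 + 24.64 = 503.75 kJ/kg
Q = ṁ·Δh = 1.203 kg/s × 503.75 kJ/kg = 606.01 kJ/s
|Q| = 606.01 kW = 2181.6 MJ/h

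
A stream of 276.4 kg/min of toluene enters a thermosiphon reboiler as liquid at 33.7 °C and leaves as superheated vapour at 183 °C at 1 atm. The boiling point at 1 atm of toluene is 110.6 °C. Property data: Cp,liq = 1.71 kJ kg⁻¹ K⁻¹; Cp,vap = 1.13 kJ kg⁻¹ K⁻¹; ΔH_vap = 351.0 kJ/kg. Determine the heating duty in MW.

Q = 2.60 MW

liquid 33.7→110.6 °C: 131.5 kJ/kg
vaporisation at 110.6 °C: 351 kJ/kg
vapour 110.6→183 °C: 81.812 kJ/kg
Δh = 131.5 + 351 + 81.812 = 564.31 kJ/kg
Q = ṁ·Δh = 276.4 kg/min × 564.31 kJ/kg = 155980 kJ/min
|Q| = 2599.6 kW = 2.5996 MW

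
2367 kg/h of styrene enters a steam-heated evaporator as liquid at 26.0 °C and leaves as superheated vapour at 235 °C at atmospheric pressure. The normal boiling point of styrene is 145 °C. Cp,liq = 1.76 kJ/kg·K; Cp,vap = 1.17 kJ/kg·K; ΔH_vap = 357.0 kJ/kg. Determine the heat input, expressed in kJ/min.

Q = 26500 kJ/min

liquid 26.0→145 °C: 209.44 kJ/kg
vaporisation at 145 °C: 357 kJ/kg
vapour 145→235 °C: 105.3 kJ/kg
Δh = 209.44 + 357 + 105.3 = 671.74 kJ/kg
Q = ṁ·Δh = 2367 kg/h × 671.74 kJ/kg = 1.59e+06 kJ/h
|Q| = 441.67 kW = 26500 kJ/min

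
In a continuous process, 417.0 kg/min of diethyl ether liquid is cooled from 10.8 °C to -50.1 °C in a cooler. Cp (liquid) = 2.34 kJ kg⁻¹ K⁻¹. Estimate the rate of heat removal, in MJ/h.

Q = ṁ·Cp·ΔT = 417.0 × 2.34 × (-50.1 − 10.8) = -59425 kJ/min
Converting: 59425 / 60 s = 990.42 kW
Cooling duty = 3565.5 MJ/h

Q_c = 3570 MJ/h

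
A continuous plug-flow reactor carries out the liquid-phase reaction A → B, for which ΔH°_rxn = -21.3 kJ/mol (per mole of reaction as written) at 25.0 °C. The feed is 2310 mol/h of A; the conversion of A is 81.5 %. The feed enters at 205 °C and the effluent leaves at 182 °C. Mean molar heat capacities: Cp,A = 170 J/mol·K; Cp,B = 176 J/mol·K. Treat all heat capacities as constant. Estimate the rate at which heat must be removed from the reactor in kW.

Q_out = 13.2 kW

Extent of reaction ξ = 0.815 × 2310 = 1882.6 mol/h
Reaction term: ξ·ΔH°_rxn = 1882.6 × -21.3 = -40100 kJ/h
Sensible, feed 205→25 °C: -70686 kJ/h
Outlet flows (mol/h): A 427.35, B 1882.6
Sensible, products 25→182 °C: 63427 kJ/h
Q = ΔH = -47359 kJ/h = -13.155 kW
Heat removed = 13.155 kW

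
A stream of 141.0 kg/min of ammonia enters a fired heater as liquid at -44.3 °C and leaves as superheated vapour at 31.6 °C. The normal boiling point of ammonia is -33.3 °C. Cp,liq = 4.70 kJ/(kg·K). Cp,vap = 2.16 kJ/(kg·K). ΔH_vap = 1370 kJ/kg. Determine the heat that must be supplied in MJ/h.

Q = 13200 MJ/h

liquid -44.3→-33.3 °C: 51.7 kJ/kg
vaporisation at -33.3 °C: 1370 kJ/kg
vapour -33.3→31.6 °C: 140.18 kJ/kg
Δh = 51.7 + 1370 + 140.18 = 1561.9 kJ/kg
Q = ṁ·Δh = 141.0 kg/min × 1561.9 kJ/kg = 220230 kJ/min
|Q| = 3670.4 kW = 13214 MJ/h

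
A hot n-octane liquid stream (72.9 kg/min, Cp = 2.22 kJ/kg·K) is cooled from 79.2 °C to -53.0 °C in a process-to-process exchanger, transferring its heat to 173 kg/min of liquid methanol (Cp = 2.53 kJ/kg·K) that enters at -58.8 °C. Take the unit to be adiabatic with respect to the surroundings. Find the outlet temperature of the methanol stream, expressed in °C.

Heat released by hot stream: Q = 72.9 × 2.22 × (79.2 − -53.0) = 21395 kJ/min
Energy balance on cold side (adiabatic exchanger): Q = ṁ_c·Cp_c·(T_c,out − T_c,in)
T_c,out = -58.8 + 21395/(173 × 2.53) = -9.9184 °C

T_c,out = -9.92 °C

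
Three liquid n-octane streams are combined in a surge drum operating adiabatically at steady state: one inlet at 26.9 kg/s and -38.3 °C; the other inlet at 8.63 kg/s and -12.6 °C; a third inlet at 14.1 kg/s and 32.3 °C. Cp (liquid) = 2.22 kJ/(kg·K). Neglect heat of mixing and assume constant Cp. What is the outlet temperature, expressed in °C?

Adiabatic, steady state ⇒ Σ ṁᵢCp,ᵢ(T_out − Tᵢ) = 0
Σ ṁᵢCp,ᵢTᵢ = 26.9×2.22×-38.3 + 8.63×2.22×-12.6 + 14.1×2.22×32.3 = -1517.5
Σ ṁᵢCp,ᵢ = 26.9×2.22 + 8.63×2.22 + 14.1×2.22 = 110.18
T_out = -1517.5 / 110.18 = -13.773 °C

T_out = -13.8 °C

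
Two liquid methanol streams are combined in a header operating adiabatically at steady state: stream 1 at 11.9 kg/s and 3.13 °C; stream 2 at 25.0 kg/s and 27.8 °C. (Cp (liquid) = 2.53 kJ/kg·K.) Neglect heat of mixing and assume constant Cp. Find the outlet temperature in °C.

T_out = 19.8 °C

Energy balance with Q = 0: Σ ṁᵢCp,ᵢ(T_out − Tᵢ) = 0
Σ ṁᵢCp,ᵢTᵢ = 11.9×2.53×3.13 + 25.0×2.53×27.8 = 1852.6
Σ ṁᵢCp,ᵢ = 11.9×2.53 + 25.0×2.53 = 93.357
T_out = 1852.6 / 93.357 = 19.844 °C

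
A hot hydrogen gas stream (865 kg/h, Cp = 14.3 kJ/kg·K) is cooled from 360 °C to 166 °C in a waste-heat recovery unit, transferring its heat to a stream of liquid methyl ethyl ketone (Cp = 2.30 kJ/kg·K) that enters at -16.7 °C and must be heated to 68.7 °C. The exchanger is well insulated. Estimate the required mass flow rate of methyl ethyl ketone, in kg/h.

ṁ_c = 12200 kg/h

Heat released by hot stream: Q = 865 × 14.3 × (360 − 166) = 2.3997e+06 kJ/h
Energy balance on cold side (adiabatic exchanger): Q = ṁ_c·Cp_c·(T_c,out − T_c,in)
ṁ_c = 2.3997e+06 / [2.30 × (68.7 − -16.7)] = 12217 kg/h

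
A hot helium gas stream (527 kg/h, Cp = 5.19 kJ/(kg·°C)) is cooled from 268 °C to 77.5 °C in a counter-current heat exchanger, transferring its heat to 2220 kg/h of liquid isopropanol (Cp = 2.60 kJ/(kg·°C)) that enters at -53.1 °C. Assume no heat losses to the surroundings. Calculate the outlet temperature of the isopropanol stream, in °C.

Heat released by hot stream: Q = 527 × 5.19 × (268 − 77.5) = 521040 kJ/h
Energy balance on cold side (adiabatic exchanger): Q = ṁ_c·Cp_c·(T_c,out − T_c,in)
T_c,out = -53.1 + 521040/(2220 × 2.60) = 37.171 °C

T_c,out = 37.2 °C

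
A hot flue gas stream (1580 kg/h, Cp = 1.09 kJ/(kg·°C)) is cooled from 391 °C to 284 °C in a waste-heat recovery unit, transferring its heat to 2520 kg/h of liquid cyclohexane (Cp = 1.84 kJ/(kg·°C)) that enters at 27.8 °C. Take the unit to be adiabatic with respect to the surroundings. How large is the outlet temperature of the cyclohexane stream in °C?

Heat released by hot stream: Q = 1580 × 1.09 × (391 − 284) = 184280 kJ/h
Energy balance on cold side (adiabatic exchanger): Q = ṁ_c·Cp_c·(T_c,out − T_c,in)
T_c,out = 27.8 + 184280/(2520 × 1.84) = 67.542 °C

T_c,out = 67.5 °C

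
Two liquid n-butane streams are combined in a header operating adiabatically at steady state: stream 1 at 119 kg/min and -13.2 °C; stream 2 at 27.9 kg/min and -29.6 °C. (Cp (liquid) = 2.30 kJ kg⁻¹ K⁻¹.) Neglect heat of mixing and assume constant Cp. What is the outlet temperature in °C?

T_out = -16.3 °C

Energy balance with Q = 0: Σ ṁᵢCp,ᵢ(T_out − Tᵢ) = 0
Σ ṁᵢCp,ᵢTᵢ = 119×2.30×-13.2 + 27.9×2.30×-29.6 = -5512.3
Σ ṁᵢCp,ᵢ = 119×2.30 + 27.9×2.30 = 337.87
T_out = -5512.3 / 337.87 = -16.315 °C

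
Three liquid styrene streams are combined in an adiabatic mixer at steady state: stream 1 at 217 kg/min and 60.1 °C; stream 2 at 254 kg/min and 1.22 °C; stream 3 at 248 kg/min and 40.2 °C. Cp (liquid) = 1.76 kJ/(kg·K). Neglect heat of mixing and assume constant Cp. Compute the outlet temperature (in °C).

T_out = 32.4 °C

Adiabatic, steady state ⇒ Σ ṁᵢCp,ᵢ(T_out − Tᵢ) = 0
Σ ṁᵢCp,ᵢTᵢ = 217×1.76×60.1 + 254×1.76×1.22 + 248×1.76×40.2 = 41045
Σ ṁᵢCp,ᵢ = 217×1.76 + 254×1.76 + 248×1.76 = 1265.4
T_out = 41045 / 1265.4 = 32.436 °C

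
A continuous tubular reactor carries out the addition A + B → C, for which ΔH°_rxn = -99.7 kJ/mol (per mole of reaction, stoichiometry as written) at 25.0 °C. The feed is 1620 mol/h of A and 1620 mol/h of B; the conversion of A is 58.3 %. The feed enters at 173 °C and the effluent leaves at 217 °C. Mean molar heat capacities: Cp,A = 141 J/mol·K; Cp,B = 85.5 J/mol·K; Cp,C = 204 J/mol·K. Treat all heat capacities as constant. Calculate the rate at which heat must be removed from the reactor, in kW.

Q_out = 22.8 kW

Extent of reaction ξ = 0.583 × 1620 = 944.46 mol/h
Reaction term: ξ·ΔH°_rxn = 944.46 × -99.7 = -94163 kJ/h
Sensible, feed 173→25 °C: -54306 kJ/h
Outlet flows (mol/h): A 675.54, B 675.54, C 944.46
Sensible, products 25→217 °C: 66370 kJ/h
Q = ΔH = -82098 kJ/h = -22.805 kW
Heat removed = 22.805 kW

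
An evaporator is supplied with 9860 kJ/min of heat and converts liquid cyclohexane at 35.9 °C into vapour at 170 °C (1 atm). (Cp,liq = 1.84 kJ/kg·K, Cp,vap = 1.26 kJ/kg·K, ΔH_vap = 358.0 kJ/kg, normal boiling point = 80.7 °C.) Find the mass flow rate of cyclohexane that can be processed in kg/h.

Δh = 1.84×(80.7−35.9) + 358.0 + 1.26×(170−80.7) = 552.95 kJ/kg
Q = 9860 kJ/min = 164.33 kJ/s = 591600 kJ/h
ṁ = Q/Δh = 591600 / 552.95 = 1069.9 kg/h

ṁ = 1070 kg/h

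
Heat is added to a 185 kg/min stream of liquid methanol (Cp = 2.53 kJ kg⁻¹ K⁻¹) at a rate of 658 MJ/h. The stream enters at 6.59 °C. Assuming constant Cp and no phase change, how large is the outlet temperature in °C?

T_out = 30.0 °C

Q = 658 MJ/h = 10967 kJ/min
ΔT = Q/(ṁ·Cp) = 10967/(185×2.53) = 23.431 K
T_out = 6.59 + 23.431 = 30.021 °C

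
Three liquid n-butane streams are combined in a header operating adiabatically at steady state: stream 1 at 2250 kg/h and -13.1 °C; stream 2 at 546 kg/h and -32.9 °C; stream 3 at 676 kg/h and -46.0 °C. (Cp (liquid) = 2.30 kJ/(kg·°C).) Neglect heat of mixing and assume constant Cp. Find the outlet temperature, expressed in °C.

T_out = -22.6 °C

Adiabatic, steady state ⇒ Σ ṁᵢCp,ᵢ(T_out − Tᵢ) = 0
Σ ṁᵢCp,ᵢTᵢ = 2250×2.30×-13.1 + 546×2.30×-32.9 + 676×2.30×-46.0 = -180630
Σ ṁᵢCp,ᵢ = 2250×2.30 + 546×2.30 + 676×2.30 = 7985.6
T_out = -180630 / 7985.6 = -22.619 °C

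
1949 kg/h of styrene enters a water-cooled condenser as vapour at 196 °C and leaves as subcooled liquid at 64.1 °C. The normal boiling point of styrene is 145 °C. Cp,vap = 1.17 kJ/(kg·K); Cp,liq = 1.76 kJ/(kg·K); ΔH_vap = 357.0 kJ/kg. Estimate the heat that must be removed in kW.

vapour 196→145 °C: -59.67 kJ/kg
condensation at 145 °C: -357 kJ/kg
liquid 145→64.1 °C: -142.38 kJ/kg
Δh = -59.67 + -357 + -142.38 = -559.05 kJ/kg
Q = ṁ·Δh = 1949 kg/h × -559.05 kJ/kg = -1.0896e+06 kJ/h
|Q| = 302.67 kW

Q_c = 303 kW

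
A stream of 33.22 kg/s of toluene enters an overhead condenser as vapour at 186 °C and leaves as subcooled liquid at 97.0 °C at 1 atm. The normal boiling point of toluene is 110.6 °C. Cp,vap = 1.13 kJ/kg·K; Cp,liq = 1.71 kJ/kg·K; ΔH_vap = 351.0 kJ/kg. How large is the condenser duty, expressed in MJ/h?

Q_c = 54900 MJ/h

vapour 186→110.6 °C: -85.202 kJ/kg
condensation at 110.6 °C: -351 kJ/kg
liquid 110.6→97.0 °C: -23.256 kJ/kg
Δh = -85.202 + -351 + -23.256 = -459.46 kJ/kg
Q = ṁ·Δh = 33.22 kg/s × -459.46 kJ/kg = -15263 kJ/s
|Q| = 15263 kW = 54948 MJ/h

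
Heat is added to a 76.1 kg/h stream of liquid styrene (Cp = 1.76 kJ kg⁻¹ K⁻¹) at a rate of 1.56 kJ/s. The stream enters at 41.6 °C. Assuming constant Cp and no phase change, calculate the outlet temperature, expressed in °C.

T_out = 83.5 °C

Q = 1.56 kJ/s = 5616 kJ/h
ΔT = Q/(ṁ·Cp) = 5616/(76.1×1.76) = 41.93 K
T_out = 41.6 + 41.93 = 83.53 °C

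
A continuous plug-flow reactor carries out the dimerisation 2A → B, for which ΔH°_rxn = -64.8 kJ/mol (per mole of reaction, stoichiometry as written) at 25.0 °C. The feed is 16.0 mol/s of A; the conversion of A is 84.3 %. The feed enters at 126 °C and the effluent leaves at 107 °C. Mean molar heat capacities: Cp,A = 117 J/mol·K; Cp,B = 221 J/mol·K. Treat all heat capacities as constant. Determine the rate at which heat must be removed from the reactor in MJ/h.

Q_out = 1730 MJ/h

Extent of reaction ξ = 0.843 × 16.0 / 2 = 6.744 mol/s
Reaction term: ξ·ΔH°_rxn = 6.744 × -64.8 = -437.01 kJ/s
Sensible, feed 126→25 °C: -189.07 kJ/s
Outlet flows (mol/s): A 2.512, B 6.744
Sensible, products 25→107 °C: 146.31 kJ/s
Q = ΔH = -479.77 kJ/s = -479.77 kW
Heat removed = 1727.2 MJ/h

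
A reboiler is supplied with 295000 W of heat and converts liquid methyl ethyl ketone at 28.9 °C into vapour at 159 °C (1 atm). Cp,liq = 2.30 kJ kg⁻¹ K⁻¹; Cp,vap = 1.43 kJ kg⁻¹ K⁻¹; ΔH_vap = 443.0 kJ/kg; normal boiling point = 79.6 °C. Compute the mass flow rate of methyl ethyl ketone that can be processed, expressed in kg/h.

ṁ = 1580 kg/h

Δh = 2.30×(79.6−28.9) + 443.0 + 1.43×(159−79.6) = 673.15 kJ/kg
Q = 295000 W = 295 kJ/s = 1.062e+06 kJ/h
ṁ = Q/Δh = 1.062e+06 / 673.15 = 1577.7 kg/h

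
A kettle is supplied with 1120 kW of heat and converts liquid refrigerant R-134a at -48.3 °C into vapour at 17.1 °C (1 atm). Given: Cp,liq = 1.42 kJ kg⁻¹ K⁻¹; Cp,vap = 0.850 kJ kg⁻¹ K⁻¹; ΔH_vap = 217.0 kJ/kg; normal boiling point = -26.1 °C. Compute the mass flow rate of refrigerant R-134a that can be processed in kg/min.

ṁ = 236 kg/min

Δh = 1.42×(-26.1−-48.3) + 217.0 + 0.850×(17.1−-26.1) = 285.24 kJ/kg
Q = 1120 kW = 1120 kJ/s = 67200 kJ/min
ṁ = Q/Δh = 67200 / 285.24 = 235.59 kg/min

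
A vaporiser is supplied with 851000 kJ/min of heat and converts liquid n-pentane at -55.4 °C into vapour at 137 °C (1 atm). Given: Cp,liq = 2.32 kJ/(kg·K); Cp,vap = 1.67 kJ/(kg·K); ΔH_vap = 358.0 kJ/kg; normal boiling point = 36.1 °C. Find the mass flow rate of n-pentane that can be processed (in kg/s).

ṁ = 19.2 kg/s

Δh = 2.32×(36.1−-55.4) + 358.0 + 1.67×(137−36.1) = 738.78 kJ/kg
Q = 851000 kJ/min = 14183 kJ/s = 14183 kJ/s
ṁ = Q/Δh = 14183 / 738.78 = 19.198 kg/s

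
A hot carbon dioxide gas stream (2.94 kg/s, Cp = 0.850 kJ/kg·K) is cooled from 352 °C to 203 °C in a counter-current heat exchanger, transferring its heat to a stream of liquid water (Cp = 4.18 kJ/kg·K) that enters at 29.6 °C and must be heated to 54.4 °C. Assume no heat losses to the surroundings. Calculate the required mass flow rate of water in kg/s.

ṁ_c = 3.59 kg/s

Heat released by hot stream: Q = 2.94 × 0.850 × (352 − 203) = 372.35 kJ/s
Energy balance on cold side (adiabatic exchanger): Q = ṁ_c·Cp_c·(T_c,out − T_c,in)
ṁ_c = 372.35 / [4.18 × (54.4 − 29.6)] = 3.5919 kg/s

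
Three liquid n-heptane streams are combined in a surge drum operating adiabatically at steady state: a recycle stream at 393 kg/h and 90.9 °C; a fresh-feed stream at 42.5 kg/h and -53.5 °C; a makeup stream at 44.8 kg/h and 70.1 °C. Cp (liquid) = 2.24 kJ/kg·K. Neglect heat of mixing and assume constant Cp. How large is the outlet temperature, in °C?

T_out = 76.2 °C

No heat crosses the boundary, so H_out = H_in.
T_out = Σ ṁᵢCp,ᵢTᵢ / Σ ṁᵢCp,ᵢ
      = 81963 / 1075.9 = 76.182 °C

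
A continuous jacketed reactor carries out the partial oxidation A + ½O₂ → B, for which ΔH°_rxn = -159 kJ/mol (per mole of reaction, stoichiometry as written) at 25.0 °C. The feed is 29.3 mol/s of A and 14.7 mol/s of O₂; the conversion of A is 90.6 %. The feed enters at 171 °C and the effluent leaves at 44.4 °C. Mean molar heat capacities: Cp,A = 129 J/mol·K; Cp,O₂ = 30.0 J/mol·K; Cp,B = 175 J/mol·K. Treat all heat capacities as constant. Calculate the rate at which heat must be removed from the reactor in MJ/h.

Extent of reaction ξ = 0.906 × 29.3 = 26.546 mol/s
Reaction term: ξ·ΔH°_rxn = 26.546 × -159 = -4220.8 kJ/s
Sensible, feed 171→25 °C: -616.22 kJ/s
Outlet flows (mol/s): A 2.7542, O₂ 1.4271, B 26.546
Sensible, products 25→44.4 °C: 97.846 kJ/s
Q = ΔH = -4739.2 kJ/s = -4739.2 kW
Heat removed = 17061 MJ/h

Q_out = 17100 MJ/h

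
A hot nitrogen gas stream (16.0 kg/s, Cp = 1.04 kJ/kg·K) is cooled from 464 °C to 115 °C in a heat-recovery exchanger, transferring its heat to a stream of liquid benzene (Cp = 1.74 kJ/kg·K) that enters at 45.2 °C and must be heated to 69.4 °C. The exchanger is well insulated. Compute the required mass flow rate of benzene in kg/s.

ṁ_c = 138 kg/s

Heat released by hot stream: Q = 16.0 × 1.04 × (464 − 115) = 5807.4 kJ/s
Energy balance on cold side (adiabatic exchanger): Q = ṁ_c·Cp_c·(T_c,out − T_c,in)
ṁ_c = 5807.4 / [1.74 × (69.4 − 45.2)] = 137.92 kg/s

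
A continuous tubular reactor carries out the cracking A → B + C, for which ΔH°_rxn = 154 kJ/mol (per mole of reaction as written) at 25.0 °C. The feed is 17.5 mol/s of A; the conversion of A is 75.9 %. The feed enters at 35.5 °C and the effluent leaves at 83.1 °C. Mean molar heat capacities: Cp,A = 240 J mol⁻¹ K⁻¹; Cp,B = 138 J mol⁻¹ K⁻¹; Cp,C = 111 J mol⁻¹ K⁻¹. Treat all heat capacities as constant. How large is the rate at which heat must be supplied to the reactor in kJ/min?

Q_in = 135000 kJ/min

Extent of reaction ξ = 0.759 × 17.5 = 13.283 mol/s
Reaction term: ξ·ΔH°_rxn = 13.283 × 154 = 2045.5 kJ/s
Sensible, feed 35.5→25 °C: -44.1 kJ/s
Outlet flows (mol/s): A 4.2175, B 13.283, C 13.283
Sensible, products 25→83.1 °C: 250.97 kJ/s
Q = ΔH = 2252.4 kJ/s = 2252.4 kW
Heat supplied = 135140 kJ/min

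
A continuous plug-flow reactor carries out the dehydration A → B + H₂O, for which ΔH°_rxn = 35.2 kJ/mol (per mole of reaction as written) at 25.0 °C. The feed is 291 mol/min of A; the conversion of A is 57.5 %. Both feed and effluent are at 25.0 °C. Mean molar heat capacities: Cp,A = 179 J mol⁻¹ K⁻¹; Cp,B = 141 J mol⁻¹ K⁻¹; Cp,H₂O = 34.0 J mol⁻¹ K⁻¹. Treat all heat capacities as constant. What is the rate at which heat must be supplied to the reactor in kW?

Extent of reaction ξ = 0.575 × 291 = 167.32 mol/min
Reaction term: ξ·ΔH°_rxn = 167.32 × 35.2 = 5889.8 kJ/min
Q = ΔH = 5889.8 kJ/min = 98.164 kW
Heat supplied = 98.164 kW

Q_in = 98.2 kW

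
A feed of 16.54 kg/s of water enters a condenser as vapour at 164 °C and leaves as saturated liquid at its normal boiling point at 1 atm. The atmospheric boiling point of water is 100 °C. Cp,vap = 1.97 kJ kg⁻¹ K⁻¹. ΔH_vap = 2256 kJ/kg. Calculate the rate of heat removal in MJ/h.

Q_c = 142000 MJ/h

vapour 164→100 °C: -126.08 kJ/kg
condensation at 100 °C: -2256 kJ/kg
Δh = -126.08 + -2256 = -2382.1 kJ/kg
Q = ṁ·Δh = 16.54 kg/s × -2382.1 kJ/kg = -39400 kJ/s
|Q| = 39400 kW = 141840 MJ/h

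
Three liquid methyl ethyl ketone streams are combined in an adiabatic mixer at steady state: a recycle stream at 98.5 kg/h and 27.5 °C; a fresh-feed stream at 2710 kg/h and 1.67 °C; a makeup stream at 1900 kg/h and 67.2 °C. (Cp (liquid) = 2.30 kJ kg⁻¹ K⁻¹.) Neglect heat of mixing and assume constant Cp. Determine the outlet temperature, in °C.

Adiabatic, steady state ⇒ Σ ṁᵢCp,ᵢ(T_out − Tᵢ) = 0
Σ ṁᵢCp,ᵢTᵢ = 98.5×2.30×27.5 + 2710×2.30×1.67 + 1900×2.30×67.2 = 310300
Σ ṁᵢCp,ᵢ = 98.5×2.30 + 2710×2.30 + 1900×2.30 = 10830
T_out = 310300 / 10830 = 28.653 °C

T_out = 28.7 °C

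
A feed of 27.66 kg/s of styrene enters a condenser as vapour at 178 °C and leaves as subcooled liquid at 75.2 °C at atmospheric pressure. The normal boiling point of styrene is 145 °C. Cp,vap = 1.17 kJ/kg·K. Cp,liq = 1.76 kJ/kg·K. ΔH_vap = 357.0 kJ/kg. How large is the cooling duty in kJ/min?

Q_c = 860000 kJ/min

vapour 178→145 °C: -38.61 kJ/kg
condensation at 145 °C: -357 kJ/kg
liquid 145→75.2 °C: -122.85 kJ/kg
Δh = -38.61 + -357 + -122.85 = -518.46 kJ/kg
Q = ṁ·Δh = 27.66 kg/s × -518.46 kJ/kg = -14341 kJ/s
|Q| = 14341 kW = 860430 kJ/min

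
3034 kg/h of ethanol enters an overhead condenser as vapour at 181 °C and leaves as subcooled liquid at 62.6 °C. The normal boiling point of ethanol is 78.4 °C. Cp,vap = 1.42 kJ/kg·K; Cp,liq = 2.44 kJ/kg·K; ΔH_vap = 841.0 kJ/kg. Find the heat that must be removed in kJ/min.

vapour 181→78.4 °C: -145.69 kJ/kg
condensation at 78.4 °C: -841 kJ/kg
liquid 78.4→62.6 °C: -38.552 kJ/kg
Δh = -145.69 + -841 + -38.552 = -1025.2 kJ/kg
Q = ṁ·Δh = 3034 kg/h × -1025.2 kJ/kg = -3.1106e+06 kJ/h
|Q| = 864.05 kW = 51843 kJ/min

Q_c = 51800 kJ/min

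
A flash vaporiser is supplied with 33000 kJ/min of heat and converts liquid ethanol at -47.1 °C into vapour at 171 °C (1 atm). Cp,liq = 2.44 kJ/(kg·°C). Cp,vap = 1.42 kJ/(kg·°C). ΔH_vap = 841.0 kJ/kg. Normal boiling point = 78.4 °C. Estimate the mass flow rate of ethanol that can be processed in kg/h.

ṁ = 1550 kg/h

Δh = 2.44×(78.4−-47.1) + 841.0 + 1.42×(171−78.4) = 1278.7 kJ/kg
Q = 33000 kJ/min = 550 kJ/s = 1.98e+06 kJ/h
ṁ = Q/Δh = 1.98e+06 / 1278.7 = 1548.4 kg/h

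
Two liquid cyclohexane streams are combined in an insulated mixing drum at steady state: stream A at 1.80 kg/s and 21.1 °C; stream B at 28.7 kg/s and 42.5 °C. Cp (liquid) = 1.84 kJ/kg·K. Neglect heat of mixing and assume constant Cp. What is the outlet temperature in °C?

Energy balance with Q = 0: Σ ṁᵢCp,ᵢ(T_out − Tᵢ) = 0
T_out = Σ ṁᵢCp,ᵢTᵢ / Σ ṁᵢCp,ᵢ
      = 2314.2 / 56.12 = 41.237 °C

T_out = 41.2 °C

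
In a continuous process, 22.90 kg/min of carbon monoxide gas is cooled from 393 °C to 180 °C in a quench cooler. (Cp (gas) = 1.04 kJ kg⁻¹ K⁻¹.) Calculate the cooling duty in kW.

Q = ṁ·Cp·ΔT = 22.90 × 1.04 × (180 − 393) = -5072.8 kJ/min
Converting: 5072.8 / 60 s = 84.547 kW

Q_c = 84.5 kW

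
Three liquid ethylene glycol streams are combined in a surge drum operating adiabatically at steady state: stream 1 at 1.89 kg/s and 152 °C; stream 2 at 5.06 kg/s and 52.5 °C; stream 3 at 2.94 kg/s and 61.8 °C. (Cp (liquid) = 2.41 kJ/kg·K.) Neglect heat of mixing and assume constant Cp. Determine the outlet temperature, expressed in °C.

No heat crosses the boundary, so H_out = H_in.
Σ ṁᵢCp,ᵢTᵢ = 1.89×2.41×152 + 5.06×2.41×52.5 + 2.94×2.41×61.8 = 1770.4
Σ ṁᵢCp,ᵢ = 1.89×2.41 + 5.06×2.41 + 2.94×2.41 = 23.835
T_out = 1770.4 / 23.835 = 74.279 °C

T_out = 74.3 °C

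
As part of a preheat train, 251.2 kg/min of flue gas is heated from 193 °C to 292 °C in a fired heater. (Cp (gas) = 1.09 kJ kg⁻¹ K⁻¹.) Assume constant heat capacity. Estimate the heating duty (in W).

Q = 452000 W

Q = ṁ·Cp·ΔT = 251.2 × 1.09 × (292 − 193) = 27107 kJ/min
Converting: 27107 / 60 s = 451.78 kW
Heating duty = 451780 W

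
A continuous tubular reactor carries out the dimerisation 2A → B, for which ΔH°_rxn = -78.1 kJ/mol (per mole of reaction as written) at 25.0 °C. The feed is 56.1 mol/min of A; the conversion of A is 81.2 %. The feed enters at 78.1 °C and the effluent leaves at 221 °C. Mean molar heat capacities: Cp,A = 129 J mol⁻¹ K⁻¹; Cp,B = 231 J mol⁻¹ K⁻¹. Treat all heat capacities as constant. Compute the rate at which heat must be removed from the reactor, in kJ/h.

Q_out = 51900 kJ/h

Extent of reaction ξ = 0.812 × 56.1 / 2 = 22.777 mol/min
Reaction term: ξ·ΔH°_rxn = 22.777 × -78.1 = -1778.9 kJ/min
Sensible, feed 78.1→25 °C: -384.28 kJ/min
Outlet flows (mol/min): A 10.547, B 22.777
Sensible, products 25→221 °C: 1297.9 kJ/min
Q = ΔH = -865.23 kJ/min = -14.421 kW
Heat removed = 51914 kJ/h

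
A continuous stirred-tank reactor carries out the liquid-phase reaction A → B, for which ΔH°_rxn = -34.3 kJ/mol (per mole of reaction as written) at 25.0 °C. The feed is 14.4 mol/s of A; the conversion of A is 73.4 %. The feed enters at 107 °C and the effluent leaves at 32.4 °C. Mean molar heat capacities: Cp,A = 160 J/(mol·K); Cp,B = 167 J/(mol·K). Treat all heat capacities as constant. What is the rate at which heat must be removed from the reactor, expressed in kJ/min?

Q_out = 32000 kJ/min

Extent of reaction ξ = 0.734 × 14.4 = 10.57 mol/s
Reaction term: ξ·ΔH°_rxn = 10.57 × -34.3 = -362.54 kJ/s
Sensible, feed 107→25 °C: -188.93 kJ/s
Outlet flows (mol/s): A 3.8304, B 10.57
Sensible, products 25→32.4 °C: 17.597 kJ/s
Q = ΔH = -533.87 kJ/s = -533.87 kW
Heat removed = 32032 kJ/min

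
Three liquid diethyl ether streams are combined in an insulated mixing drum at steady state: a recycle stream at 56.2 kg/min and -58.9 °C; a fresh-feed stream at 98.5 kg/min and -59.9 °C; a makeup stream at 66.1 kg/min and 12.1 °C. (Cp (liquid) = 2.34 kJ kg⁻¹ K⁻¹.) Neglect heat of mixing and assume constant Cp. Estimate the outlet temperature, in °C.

No heat crosses the boundary, so H_out = H_in.
T_out = Σ ṁᵢCp,ᵢTᵢ / Σ ṁᵢCp,ᵢ
      = -19681 / 516.67 = -38.091 °C

T_out = -38.1 °C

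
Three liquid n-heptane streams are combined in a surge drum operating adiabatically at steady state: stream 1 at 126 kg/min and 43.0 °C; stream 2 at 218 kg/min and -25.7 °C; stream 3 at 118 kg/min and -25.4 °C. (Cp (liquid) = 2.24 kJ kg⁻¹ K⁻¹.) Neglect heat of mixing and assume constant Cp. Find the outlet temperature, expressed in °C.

T_out = -6.89 °C

No heat crosses the boundary, so H_out = H_in.
T_out = Σ ṁᵢCp,ᵢTᵢ / Σ ṁᵢCp,ᵢ
      = -7127.2 / 1034.9 = -6.887 °C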